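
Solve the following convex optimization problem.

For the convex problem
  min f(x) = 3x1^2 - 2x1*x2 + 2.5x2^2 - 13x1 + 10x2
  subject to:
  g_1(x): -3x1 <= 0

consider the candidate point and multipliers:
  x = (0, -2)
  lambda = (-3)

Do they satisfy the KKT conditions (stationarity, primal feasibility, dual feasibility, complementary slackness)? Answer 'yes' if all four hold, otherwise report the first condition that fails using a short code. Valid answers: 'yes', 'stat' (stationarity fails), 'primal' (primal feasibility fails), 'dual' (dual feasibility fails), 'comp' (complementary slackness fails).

Gradient of f: grad f(x) = Q x + c = (-9, 0)
Constraint values g_i(x) = a_i^T x - b_i:
  g_1((0, -2)) = 0
Stationarity residual: grad f(x) + sum_i lambda_i a_i = (0, 0)
  -> stationarity OK
Primal feasibility (all g_i <= 0): OK
Dual feasibility (all lambda_i >= 0): FAILS
Complementary slackness (lambda_i * g_i(x) = 0 for all i): OK

Verdict: the first failing condition is dual_feasibility -> dual.

dual


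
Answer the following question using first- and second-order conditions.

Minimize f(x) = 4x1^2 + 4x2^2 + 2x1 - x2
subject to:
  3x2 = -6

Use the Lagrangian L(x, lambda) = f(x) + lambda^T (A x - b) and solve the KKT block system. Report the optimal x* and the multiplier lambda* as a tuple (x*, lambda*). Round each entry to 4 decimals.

Form the Lagrangian:
  L(x, lambda) = (1/2) x^T Q x + c^T x + lambda^T (A x - b)
Stationarity (grad_x L = 0): Q x + c + A^T lambda = 0.
Primal feasibility: A x = b.

This gives the KKT block system:
  [ Q   A^T ] [ x     ]   [-c ]
  [ A    0  ] [ lambda ] = [ b ]

Solving the linear system:
  x*      = (-0.25, -2)
  lambda* = (5.6667)
  f(x*)   = 17.75

x* = (-0.25, -2), lambda* = (5.6667)


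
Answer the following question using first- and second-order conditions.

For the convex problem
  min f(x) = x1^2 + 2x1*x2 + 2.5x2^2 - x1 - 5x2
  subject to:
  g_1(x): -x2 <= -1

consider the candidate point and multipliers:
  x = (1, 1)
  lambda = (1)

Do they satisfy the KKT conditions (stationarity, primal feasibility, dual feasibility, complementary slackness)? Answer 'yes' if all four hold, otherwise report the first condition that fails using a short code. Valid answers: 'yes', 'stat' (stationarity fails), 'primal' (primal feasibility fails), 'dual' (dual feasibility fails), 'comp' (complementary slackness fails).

Gradient of f: grad f(x) = Q x + c = (3, 2)
Constraint values g_i(x) = a_i^T x - b_i:
  g_1((1, 1)) = 0
Stationarity residual: grad f(x) + sum_i lambda_i a_i = (3, 1)
  -> stationarity FAILS
Primal feasibility (all g_i <= 0): OK
Dual feasibility (all lambda_i >= 0): OK
Complementary slackness (lambda_i * g_i(x) = 0 for all i): OK

Verdict: the first failing condition is stationarity -> stat.

stat


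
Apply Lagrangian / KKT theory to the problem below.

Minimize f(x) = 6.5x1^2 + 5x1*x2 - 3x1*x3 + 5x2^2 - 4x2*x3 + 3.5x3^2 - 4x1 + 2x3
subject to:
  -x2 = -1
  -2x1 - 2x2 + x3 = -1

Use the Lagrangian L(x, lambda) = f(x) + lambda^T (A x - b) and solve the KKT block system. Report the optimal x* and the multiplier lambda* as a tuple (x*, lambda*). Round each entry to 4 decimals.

Form the Lagrangian:
  L(x, lambda) = (1/2) x^T Q x + c^T x + lambda^T (A x - b)
Stationarity (grad_x L = 0): Q x + c + A^T lambda = 0.
Primal feasibility: A x = b.

This gives the KKT block system:
  [ Q   A^T ] [ x     ]   [-c ]
  [ A    0  ] [ lambda ] = [ b ]

Solving the linear system:
  x*      = (-0.2759, 1, 0.4483)
  lambda* = (10.7586, -1.9655)
  f(x*)   = 5.3966

x* = (-0.2759, 1, 0.4483), lambda* = (10.7586, -1.9655)


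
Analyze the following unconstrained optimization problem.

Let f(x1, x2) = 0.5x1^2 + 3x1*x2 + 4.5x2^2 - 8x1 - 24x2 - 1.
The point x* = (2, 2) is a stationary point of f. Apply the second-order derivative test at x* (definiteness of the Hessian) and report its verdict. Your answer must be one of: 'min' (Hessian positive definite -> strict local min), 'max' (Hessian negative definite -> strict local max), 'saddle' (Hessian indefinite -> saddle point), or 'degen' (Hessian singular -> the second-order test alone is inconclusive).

Compute the Hessian H = grad^2 f:
  H = [[1, 3], [3, 9]]
Verify stationarity: grad f(x*) = H x* + g = (0, 0).
Eigenvalues of H: 0, 10.
H has a zero eigenvalue (singular; positive semidefinite but not definite), so H is neither positive definite, negative definite, nor indefinite. The second-order test alone is inconclusive -> degen.
(Indeed, f is constant along the null direction of H through x*, so x* is not a strict local extremum.)

degen


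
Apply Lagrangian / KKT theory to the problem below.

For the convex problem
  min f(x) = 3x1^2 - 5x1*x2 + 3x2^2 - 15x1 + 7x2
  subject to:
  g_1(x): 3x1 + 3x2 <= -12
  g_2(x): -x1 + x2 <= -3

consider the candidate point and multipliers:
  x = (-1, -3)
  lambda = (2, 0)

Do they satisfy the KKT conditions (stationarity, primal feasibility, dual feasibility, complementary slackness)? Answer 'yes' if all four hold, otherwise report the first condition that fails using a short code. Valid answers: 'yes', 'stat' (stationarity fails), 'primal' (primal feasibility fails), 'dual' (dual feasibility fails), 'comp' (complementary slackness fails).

Gradient of f: grad f(x) = Q x + c = (-6, -6)
Constraint values g_i(x) = a_i^T x - b_i:
  g_1((-1, -3)) = 0
  g_2((-1, -3)) = 1
Stationarity residual: grad f(x) + sum_i lambda_i a_i = (0, 0)
  -> stationarity OK
Primal feasibility (all g_i <= 0): FAILS
Dual feasibility (all lambda_i >= 0): OK
Complementary slackness (lambda_i * g_i(x) = 0 for all i): OK

Verdict: the first failing condition is primal_feasibility -> primal.

primal


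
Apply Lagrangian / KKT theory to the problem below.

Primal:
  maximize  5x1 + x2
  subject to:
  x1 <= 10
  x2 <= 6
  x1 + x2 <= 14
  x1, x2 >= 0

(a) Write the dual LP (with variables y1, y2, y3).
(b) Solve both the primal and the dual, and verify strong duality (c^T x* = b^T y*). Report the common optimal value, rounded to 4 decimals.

The standard primal-dual pair for 'max c^T x s.t. A x <= b, x >= 0' is:
  Dual:  min b^T y  s.t.  A^T y >= c,  y >= 0.

So the dual LP is:
  minimize  10y1 + 6y2 + 14y3
  subject to:
    y1 + y3 >= 5
    y2 + y3 >= 1
    y1, y2, y3 >= 0

Solving the primal: x* = (10, 4).
  primal value c^T x* = 54.
Solving the dual: y* = (4, 0, 1).
  dual value b^T y* = 54.
Strong duality: c^T x* = b^T y*. Confirmed.

54


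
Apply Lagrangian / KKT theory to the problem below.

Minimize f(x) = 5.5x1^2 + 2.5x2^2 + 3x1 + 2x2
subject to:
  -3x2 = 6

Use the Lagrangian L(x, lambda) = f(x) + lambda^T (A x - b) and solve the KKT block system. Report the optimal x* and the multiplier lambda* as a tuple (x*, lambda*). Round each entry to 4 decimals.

Form the Lagrangian:
  L(x, lambda) = (1/2) x^T Q x + c^T x + lambda^T (A x - b)
Stationarity (grad_x L = 0): Q x + c + A^T lambda = 0.
Primal feasibility: A x = b.

This gives the KKT block system:
  [ Q   A^T ] [ x     ]   [-c ]
  [ A    0  ] [ lambda ] = [ b ]

Solving the linear system:
  x*      = (-0.2727, -2)
  lambda* = (-2.6667)
  f(x*)   = 5.5909

x* = (-0.2727, -2), lambda* = (-2.6667)


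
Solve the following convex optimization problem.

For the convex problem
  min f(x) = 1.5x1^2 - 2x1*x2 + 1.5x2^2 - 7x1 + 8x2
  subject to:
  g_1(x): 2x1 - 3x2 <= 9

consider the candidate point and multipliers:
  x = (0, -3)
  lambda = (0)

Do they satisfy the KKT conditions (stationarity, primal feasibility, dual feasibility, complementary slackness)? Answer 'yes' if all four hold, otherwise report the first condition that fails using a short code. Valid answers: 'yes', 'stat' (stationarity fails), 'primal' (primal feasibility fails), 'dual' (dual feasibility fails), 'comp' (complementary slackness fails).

Gradient of f: grad f(x) = Q x + c = (-1, -1)
Constraint values g_i(x) = a_i^T x - b_i:
  g_1((0, -3)) = 0
Stationarity residual: grad f(x) + sum_i lambda_i a_i = (-1, -1)
  -> stationarity FAILS
Primal feasibility (all g_i <= 0): OK
Dual feasibility (all lambda_i >= 0): OK
Complementary slackness (lambda_i * g_i(x) = 0 for all i): OK

Verdict: the first failing condition is stationarity -> stat.

stat


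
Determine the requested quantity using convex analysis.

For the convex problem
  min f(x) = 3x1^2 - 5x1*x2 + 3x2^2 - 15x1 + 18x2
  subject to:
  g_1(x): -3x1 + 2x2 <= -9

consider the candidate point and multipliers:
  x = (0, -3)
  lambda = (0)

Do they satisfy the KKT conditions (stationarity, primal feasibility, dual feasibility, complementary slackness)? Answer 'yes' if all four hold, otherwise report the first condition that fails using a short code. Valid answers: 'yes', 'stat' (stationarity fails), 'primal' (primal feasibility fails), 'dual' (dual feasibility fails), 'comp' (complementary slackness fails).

Gradient of f: grad f(x) = Q x + c = (0, 0)
Constraint values g_i(x) = a_i^T x - b_i:
  g_1((0, -3)) = 3
Stationarity residual: grad f(x) + sum_i lambda_i a_i = (0, 0)
  -> stationarity OK
Primal feasibility (all g_i <= 0): FAILS
Dual feasibility (all lambda_i >= 0): OK
Complementary slackness (lambda_i * g_i(x) = 0 for all i): OK

Verdict: the first failing condition is primal_feasibility -> primal.

primal


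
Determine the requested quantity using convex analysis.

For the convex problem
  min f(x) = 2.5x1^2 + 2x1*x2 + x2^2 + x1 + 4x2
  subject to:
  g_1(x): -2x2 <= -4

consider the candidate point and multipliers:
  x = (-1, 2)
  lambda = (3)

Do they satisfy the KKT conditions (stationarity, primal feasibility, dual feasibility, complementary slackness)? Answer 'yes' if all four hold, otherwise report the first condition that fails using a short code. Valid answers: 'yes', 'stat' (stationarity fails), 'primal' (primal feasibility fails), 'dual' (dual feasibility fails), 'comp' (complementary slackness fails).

Gradient of f: grad f(x) = Q x + c = (0, 6)
Constraint values g_i(x) = a_i^T x - b_i:
  g_1((-1, 2)) = 0
Stationarity residual: grad f(x) + sum_i lambda_i a_i = (0, 0)
  -> stationarity OK
Primal feasibility (all g_i <= 0): OK
Dual feasibility (all lambda_i >= 0): OK
Complementary slackness (lambda_i * g_i(x) = 0 for all i): OK

Verdict: yes, KKT holds.

yes


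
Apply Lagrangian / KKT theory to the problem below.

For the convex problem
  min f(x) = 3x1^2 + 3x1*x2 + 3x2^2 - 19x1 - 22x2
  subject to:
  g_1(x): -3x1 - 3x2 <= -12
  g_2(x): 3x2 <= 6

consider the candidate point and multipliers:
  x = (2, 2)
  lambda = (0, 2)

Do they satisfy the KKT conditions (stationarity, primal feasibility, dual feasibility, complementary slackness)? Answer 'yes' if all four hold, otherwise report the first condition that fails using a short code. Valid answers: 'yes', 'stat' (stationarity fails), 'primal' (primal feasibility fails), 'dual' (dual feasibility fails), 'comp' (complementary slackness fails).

Gradient of f: grad f(x) = Q x + c = (-1, -4)
Constraint values g_i(x) = a_i^T x - b_i:
  g_1((2, 2)) = 0
  g_2((2, 2)) = 0
Stationarity residual: grad f(x) + sum_i lambda_i a_i = (-1, 2)
  -> stationarity FAILS
Primal feasibility (all g_i <= 0): OK
Dual feasibility (all lambda_i >= 0): OK
Complementary slackness (lambda_i * g_i(x) = 0 for all i): OK

Verdict: the first failing condition is stationarity -> stat.

stat


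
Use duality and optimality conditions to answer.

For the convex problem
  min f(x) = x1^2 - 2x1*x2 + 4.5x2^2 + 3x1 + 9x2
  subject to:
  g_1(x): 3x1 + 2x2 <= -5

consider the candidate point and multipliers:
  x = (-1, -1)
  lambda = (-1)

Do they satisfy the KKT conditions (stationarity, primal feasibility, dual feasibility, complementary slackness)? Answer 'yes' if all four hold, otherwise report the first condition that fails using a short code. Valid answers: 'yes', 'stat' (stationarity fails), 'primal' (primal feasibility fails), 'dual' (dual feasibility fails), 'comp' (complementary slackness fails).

Gradient of f: grad f(x) = Q x + c = (3, 2)
Constraint values g_i(x) = a_i^T x - b_i:
  g_1((-1, -1)) = 0
Stationarity residual: grad f(x) + sum_i lambda_i a_i = (0, 0)
  -> stationarity OK
Primal feasibility (all g_i <= 0): OK
Dual feasibility (all lambda_i >= 0): FAILS
Complementary slackness (lambda_i * g_i(x) = 0 for all i): OK

Verdict: the first failing condition is dual_feasibility -> dual.

dual


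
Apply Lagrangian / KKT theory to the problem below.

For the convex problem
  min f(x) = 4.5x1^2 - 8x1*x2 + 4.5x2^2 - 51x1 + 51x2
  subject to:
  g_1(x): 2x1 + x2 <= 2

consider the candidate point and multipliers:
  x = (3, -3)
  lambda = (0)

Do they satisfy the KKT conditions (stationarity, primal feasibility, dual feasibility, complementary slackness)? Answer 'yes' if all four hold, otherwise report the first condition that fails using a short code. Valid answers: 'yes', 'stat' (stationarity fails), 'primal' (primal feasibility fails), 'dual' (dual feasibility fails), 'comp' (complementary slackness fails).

Gradient of f: grad f(x) = Q x + c = (0, 0)
Constraint values g_i(x) = a_i^T x - b_i:
  g_1((3, -3)) = 1
Stationarity residual: grad f(x) + sum_i lambda_i a_i = (0, 0)
  -> stationarity OK
Primal feasibility (all g_i <= 0): FAILS
Dual feasibility (all lambda_i >= 0): OK
Complementary slackness (lambda_i * g_i(x) = 0 for all i): OK

Verdict: the first failing condition is primal_feasibility -> primal.

primal


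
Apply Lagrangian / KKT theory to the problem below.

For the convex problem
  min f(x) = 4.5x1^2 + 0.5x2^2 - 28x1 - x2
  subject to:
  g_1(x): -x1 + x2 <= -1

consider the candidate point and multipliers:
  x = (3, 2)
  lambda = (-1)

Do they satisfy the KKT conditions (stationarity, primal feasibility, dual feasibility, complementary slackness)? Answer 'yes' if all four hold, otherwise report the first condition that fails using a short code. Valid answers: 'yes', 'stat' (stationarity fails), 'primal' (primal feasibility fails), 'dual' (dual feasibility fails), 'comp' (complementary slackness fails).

Gradient of f: grad f(x) = Q x + c = (-1, 1)
Constraint values g_i(x) = a_i^T x - b_i:
  g_1((3, 2)) = 0
Stationarity residual: grad f(x) + sum_i lambda_i a_i = (0, 0)
  -> stationarity OK
Primal feasibility (all g_i <= 0): OK
Dual feasibility (all lambda_i >= 0): FAILS
Complementary slackness (lambda_i * g_i(x) = 0 for all i): OK

Verdict: the first failing condition is dual_feasibility -> dual.

dual


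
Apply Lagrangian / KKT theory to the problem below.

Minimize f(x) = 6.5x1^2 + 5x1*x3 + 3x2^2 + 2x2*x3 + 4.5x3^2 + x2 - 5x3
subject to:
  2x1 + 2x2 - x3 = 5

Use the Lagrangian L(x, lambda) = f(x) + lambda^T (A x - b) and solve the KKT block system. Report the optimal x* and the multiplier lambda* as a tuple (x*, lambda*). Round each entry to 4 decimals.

Form the Lagrangian:
  L(x, lambda) = (1/2) x^T Q x + c^T x + lambda^T (A x - b)
Stationarity (grad_x L = 0): Q x + c + A^T lambda = 0.
Primal feasibility: A x = b.

This gives the KKT block system:
  [ Q   A^T ] [ x     ]   [-c ]
  [ A    0  ] [ lambda ] = [ b ]

Solving the linear system:
  x*      = (0.8421, 1.3379, -0.64)
  lambda* = (-3.8737)
  f(x*)   = 11.9532

x* = (0.8421, 1.3379, -0.64), lambda* = (-3.8737)


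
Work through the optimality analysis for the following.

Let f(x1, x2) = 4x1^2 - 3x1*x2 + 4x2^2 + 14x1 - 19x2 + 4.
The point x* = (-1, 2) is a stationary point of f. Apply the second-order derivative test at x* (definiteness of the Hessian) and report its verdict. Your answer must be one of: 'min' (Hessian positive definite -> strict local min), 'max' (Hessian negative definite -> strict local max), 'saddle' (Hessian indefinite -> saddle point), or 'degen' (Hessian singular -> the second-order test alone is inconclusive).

Compute the Hessian H = grad^2 f:
  H = [[8, -3], [-3, 8]]
Verify stationarity: grad f(x*) = H x* + g = (0, 0).
Eigenvalues of H: 5, 11.
Both eigenvalues > 0, so H is positive definite -> x* is a strict local min.

min


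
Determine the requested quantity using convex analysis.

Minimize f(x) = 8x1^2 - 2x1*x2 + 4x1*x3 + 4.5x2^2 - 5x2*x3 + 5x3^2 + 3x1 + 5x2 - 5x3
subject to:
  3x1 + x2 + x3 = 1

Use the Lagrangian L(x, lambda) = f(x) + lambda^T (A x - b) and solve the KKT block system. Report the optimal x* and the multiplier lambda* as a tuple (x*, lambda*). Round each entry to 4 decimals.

Form the Lagrangian:
  L(x, lambda) = (1/2) x^T Q x + c^T x + lambda^T (A x - b)
Stationarity (grad_x L = 0): Q x + c + A^T lambda = 0.
Primal feasibility: A x = b.

This gives the KKT block system:
  [ Q   A^T ] [ x     ]   [-c ]
  [ A    0  ] [ lambda ] = [ b ]

Solving the linear system:
  x*      = (0.0432, 0.1144, 0.7561)
  lambda* = (-2.1622)
  f(x*)   = -0.4586

x* = (0.0432, 0.1144, 0.7561), lambda* = (-2.1622)


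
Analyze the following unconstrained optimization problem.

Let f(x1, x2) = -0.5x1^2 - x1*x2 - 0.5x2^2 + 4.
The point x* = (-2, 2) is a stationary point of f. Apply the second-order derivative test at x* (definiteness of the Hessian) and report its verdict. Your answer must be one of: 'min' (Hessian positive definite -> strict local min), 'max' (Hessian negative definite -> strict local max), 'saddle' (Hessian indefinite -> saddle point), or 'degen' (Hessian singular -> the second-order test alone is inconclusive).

Compute the Hessian H = grad^2 f:
  H = [[-1, -1], [-1, -1]]
Verify stationarity: grad f(x*) = H x* + g = (0, 0).
Eigenvalues of H: -2, 0.
H has a zero eigenvalue (singular; negative semidefinite but not definite), so H is neither positive definite, negative definite, nor indefinite. The second-order test alone is inconclusive -> degen.
(Indeed, f is constant along the null direction of H through x*, so x* is not a strict local extremum.)

degen


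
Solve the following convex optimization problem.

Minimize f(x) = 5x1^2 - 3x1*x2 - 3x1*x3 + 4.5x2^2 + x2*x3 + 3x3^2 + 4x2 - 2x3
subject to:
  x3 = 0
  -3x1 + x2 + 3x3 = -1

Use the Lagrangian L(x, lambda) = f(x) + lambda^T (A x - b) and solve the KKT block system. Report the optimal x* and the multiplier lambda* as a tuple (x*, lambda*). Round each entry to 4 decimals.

Form the Lagrangian:
  L(x, lambda) = (1/2) x^T Q x + c^T x + lambda^T (A x - b)
Stationarity (grad_x L = 0): Q x + c + A^T lambda = 0.
Primal feasibility: A x = b.

This gives the KKT block system:
  [ Q   A^T ] [ x     ]   [-c ]
  [ A    0  ] [ lambda ] = [ b ]

Solving the linear system:
  x*      = (0.1644, -0.5068, 0)
  lambda* = (-0.1644, 1.0548)
  f(x*)   = -0.4863

x* = (0.1644, -0.5068, 0), lambda* = (-0.1644, 1.0548)


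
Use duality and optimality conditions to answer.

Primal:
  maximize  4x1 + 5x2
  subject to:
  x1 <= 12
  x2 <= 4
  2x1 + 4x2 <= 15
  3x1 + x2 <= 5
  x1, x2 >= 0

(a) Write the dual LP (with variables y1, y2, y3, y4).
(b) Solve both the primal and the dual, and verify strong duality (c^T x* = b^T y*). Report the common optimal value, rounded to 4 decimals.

The standard primal-dual pair for 'max c^T x s.t. A x <= b, x >= 0' is:
  Dual:  min b^T y  s.t.  A^T y >= c,  y >= 0.

So the dual LP is:
  minimize  12y1 + 4y2 + 15y3 + 5y4
  subject to:
    y1 + 2y3 + 3y4 >= 4
    y2 + 4y3 + y4 >= 5
    y1, y2, y3, y4 >= 0

Solving the primal: x* = (0.5, 3.5).
  primal value c^T x* = 19.5.
Solving the dual: y* = (0, 0, 1.1, 0.6).
  dual value b^T y* = 19.5.
Strong duality: c^T x* = b^T y*. Confirmed.

19.5


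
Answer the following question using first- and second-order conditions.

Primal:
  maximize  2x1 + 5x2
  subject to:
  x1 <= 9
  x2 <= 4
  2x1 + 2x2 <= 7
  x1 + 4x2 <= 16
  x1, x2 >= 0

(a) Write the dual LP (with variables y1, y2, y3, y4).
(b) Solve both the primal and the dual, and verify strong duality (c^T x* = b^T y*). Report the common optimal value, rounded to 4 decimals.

The standard primal-dual pair for 'max c^T x s.t. A x <= b, x >= 0' is:
  Dual:  min b^T y  s.t.  A^T y >= c,  y >= 0.

So the dual LP is:
  minimize  9y1 + 4y2 + 7y3 + 16y4
  subject to:
    y1 + 2y3 + y4 >= 2
    y2 + 2y3 + 4y4 >= 5
    y1, y2, y3, y4 >= 0

Solving the primal: x* = (0, 3.5).
  primal value c^T x* = 17.5.
Solving the dual: y* = (0, 0, 2.5, 0).
  dual value b^T y* = 17.5.
Strong duality: c^T x* = b^T y*. Confirmed.

17.5


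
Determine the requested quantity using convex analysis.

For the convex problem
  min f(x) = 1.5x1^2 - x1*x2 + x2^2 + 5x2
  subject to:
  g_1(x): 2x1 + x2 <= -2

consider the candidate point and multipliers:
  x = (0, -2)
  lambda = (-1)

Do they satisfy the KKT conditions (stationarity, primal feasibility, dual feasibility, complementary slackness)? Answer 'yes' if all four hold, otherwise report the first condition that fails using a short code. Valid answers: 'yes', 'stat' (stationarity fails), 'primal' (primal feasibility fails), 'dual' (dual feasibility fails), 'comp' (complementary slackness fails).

Gradient of f: grad f(x) = Q x + c = (2, 1)
Constraint values g_i(x) = a_i^T x - b_i:
  g_1((0, -2)) = 0
Stationarity residual: grad f(x) + sum_i lambda_i a_i = (0, 0)
  -> stationarity OK
Primal feasibility (all g_i <= 0): OK
Dual feasibility (all lambda_i >= 0): FAILS
Complementary slackness (lambda_i * g_i(x) = 0 for all i): OK

Verdict: the first failing condition is dual_feasibility -> dual.

dual


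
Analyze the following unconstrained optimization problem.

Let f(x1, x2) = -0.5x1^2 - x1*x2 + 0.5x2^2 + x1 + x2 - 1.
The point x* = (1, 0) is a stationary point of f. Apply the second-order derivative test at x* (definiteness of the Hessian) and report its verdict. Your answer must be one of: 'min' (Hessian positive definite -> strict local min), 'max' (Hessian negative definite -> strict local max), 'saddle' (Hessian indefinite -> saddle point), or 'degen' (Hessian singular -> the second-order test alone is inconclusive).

Compute the Hessian H = grad^2 f:
  H = [[-1, -1], [-1, 1]]
Verify stationarity: grad f(x*) = H x* + g = (0, 0).
Eigenvalues of H: -1.4142, 1.4142.
Eigenvalues have mixed signs, so H is indefinite -> x* is a saddle point.

saddle


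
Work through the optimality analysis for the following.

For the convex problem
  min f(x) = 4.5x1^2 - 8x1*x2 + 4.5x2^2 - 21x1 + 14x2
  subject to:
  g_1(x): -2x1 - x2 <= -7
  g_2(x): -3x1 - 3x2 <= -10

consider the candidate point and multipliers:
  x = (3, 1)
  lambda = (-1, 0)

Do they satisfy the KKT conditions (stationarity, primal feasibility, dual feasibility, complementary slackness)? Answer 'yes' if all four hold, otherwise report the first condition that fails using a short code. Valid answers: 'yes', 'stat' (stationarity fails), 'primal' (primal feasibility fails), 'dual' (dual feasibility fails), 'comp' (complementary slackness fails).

Gradient of f: grad f(x) = Q x + c = (-2, -1)
Constraint values g_i(x) = a_i^T x - b_i:
  g_1((3, 1)) = 0
  g_2((3, 1)) = -2
Stationarity residual: grad f(x) + sum_i lambda_i a_i = (0, 0)
  -> stationarity OK
Primal feasibility (all g_i <= 0): OK
Dual feasibility (all lambda_i >= 0): FAILS
Complementary slackness (lambda_i * g_i(x) = 0 for all i): OK

Verdict: the first failing condition is dual_feasibility -> dual.

dual


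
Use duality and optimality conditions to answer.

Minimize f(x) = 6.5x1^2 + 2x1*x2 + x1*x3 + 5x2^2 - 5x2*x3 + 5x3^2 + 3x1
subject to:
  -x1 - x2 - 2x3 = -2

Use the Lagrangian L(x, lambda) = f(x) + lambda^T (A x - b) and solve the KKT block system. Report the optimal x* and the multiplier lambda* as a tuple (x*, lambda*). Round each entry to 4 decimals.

Form the Lagrangian:
  L(x, lambda) = (1/2) x^T Q x + c^T x + lambda^T (A x - b)
Stationarity (grad_x L = 0): Q x + c + A^T lambda = 0.
Primal feasibility: A x = b.

This gives the KKT block system:
  [ Q   A^T ] [ x     ]   [-c ]
  [ A    0  ] [ lambda ] = [ b ]

Solving the linear system:
  x*      = (-0.2246, 0.6548, 0.7849)
  lambda* = (2.1749)
  f(x*)   = 1.8381

x* = (-0.2246, 0.6548, 0.7849), lambda* = (2.1749)


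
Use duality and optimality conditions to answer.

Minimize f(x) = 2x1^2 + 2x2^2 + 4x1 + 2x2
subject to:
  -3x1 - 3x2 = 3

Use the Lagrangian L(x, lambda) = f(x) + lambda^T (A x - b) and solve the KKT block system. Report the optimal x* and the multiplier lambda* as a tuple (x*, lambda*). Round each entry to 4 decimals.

Form the Lagrangian:
  L(x, lambda) = (1/2) x^T Q x + c^T x + lambda^T (A x - b)
Stationarity (grad_x L = 0): Q x + c + A^T lambda = 0.
Primal feasibility: A x = b.

This gives the KKT block system:
  [ Q   A^T ] [ x     ]   [-c ]
  [ A    0  ] [ lambda ] = [ b ]

Solving the linear system:
  x*      = (-0.75, -0.25)
  lambda* = (0.3333)
  f(x*)   = -2.25

x* = (-0.75, -0.25), lambda* = (0.3333)


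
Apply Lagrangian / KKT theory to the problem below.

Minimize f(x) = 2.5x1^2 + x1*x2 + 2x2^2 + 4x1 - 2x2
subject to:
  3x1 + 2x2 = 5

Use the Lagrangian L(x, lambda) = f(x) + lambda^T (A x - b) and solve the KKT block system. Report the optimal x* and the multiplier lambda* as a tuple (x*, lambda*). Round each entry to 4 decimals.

Form the Lagrangian:
  L(x, lambda) = (1/2) x^T Q x + c^T x + lambda^T (A x - b)
Stationarity (grad_x L = 0): Q x + c + A^T lambda = 0.
Primal feasibility: A x = b.

This gives the KKT block system:
  [ Q   A^T ] [ x     ]   [-c ]
  [ A    0  ] [ lambda ] = [ b ]

Solving the linear system:
  x*      = (0.5, 1.75)
  lambda* = (-2.75)
  f(x*)   = 6.125

x* = (0.5, 1.75), lambda* = (-2.75)


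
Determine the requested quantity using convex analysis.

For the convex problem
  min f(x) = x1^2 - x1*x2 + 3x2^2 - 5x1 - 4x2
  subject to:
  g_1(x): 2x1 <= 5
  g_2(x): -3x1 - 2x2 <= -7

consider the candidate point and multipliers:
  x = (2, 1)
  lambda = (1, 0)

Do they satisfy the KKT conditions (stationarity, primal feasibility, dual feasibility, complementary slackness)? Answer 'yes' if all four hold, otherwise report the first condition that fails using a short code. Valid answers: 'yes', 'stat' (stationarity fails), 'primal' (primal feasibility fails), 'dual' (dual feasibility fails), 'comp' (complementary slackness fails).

Gradient of f: grad f(x) = Q x + c = (-2, 0)
Constraint values g_i(x) = a_i^T x - b_i:
  g_1((2, 1)) = -1
  g_2((2, 1)) = -1
Stationarity residual: grad f(x) + sum_i lambda_i a_i = (0, 0)
  -> stationarity OK
Primal feasibility (all g_i <= 0): OK
Dual feasibility (all lambda_i >= 0): OK
Complementary slackness (lambda_i * g_i(x) = 0 for all i): FAILS

Verdict: the first failing condition is complementary_slackness -> comp.

comp


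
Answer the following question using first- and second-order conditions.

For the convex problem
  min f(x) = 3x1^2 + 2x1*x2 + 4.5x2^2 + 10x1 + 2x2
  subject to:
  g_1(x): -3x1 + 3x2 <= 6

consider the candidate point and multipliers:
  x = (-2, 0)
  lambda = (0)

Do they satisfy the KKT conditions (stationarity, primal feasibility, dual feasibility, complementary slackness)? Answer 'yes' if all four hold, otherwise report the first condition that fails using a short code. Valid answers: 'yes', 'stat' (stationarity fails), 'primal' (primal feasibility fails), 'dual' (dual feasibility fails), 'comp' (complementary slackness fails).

Gradient of f: grad f(x) = Q x + c = (-2, -2)
Constraint values g_i(x) = a_i^T x - b_i:
  g_1((-2, 0)) = 0
Stationarity residual: grad f(x) + sum_i lambda_i a_i = (-2, -2)
  -> stationarity FAILS
Primal feasibility (all g_i <= 0): OK
Dual feasibility (all lambda_i >= 0): OK
Complementary slackness (lambda_i * g_i(x) = 0 for all i): OK

Verdict: the first failing condition is stationarity -> stat.

stat


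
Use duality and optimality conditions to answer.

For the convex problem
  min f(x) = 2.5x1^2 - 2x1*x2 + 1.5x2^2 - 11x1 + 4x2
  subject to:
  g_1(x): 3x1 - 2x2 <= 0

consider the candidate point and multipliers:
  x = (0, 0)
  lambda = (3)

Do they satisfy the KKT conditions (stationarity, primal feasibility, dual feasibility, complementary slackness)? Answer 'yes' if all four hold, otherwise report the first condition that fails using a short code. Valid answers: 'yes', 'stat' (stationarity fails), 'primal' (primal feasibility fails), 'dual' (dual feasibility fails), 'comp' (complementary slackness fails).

Gradient of f: grad f(x) = Q x + c = (-11, 4)
Constraint values g_i(x) = a_i^T x - b_i:
  g_1((0, 0)) = 0
Stationarity residual: grad f(x) + sum_i lambda_i a_i = (-2, -2)
  -> stationarity FAILS
Primal feasibility (all g_i <= 0): OK
Dual feasibility (all lambda_i >= 0): OK
Complementary slackness (lambda_i * g_i(x) = 0 for all i): OK

Verdict: the first failing condition is stationarity -> stat.

stat


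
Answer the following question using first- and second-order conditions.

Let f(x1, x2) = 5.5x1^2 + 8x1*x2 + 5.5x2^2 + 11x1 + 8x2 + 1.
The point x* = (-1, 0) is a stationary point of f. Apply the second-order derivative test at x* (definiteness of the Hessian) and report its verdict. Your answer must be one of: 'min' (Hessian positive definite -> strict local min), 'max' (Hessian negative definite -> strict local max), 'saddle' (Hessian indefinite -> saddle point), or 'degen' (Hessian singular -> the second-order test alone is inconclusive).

Compute the Hessian H = grad^2 f:
  H = [[11, 8], [8, 11]]
Verify stationarity: grad f(x*) = H x* + g = (0, 0).
Eigenvalues of H: 3, 19.
Both eigenvalues > 0, so H is positive definite -> x* is a strict local min.

min


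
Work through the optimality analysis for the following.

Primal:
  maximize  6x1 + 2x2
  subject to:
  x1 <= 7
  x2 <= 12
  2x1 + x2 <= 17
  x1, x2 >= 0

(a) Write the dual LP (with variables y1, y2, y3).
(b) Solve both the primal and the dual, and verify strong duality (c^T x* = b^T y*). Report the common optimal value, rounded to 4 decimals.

The standard primal-dual pair for 'max c^T x s.t. A x <= b, x >= 0' is:
  Dual:  min b^T y  s.t.  A^T y >= c,  y >= 0.

So the dual LP is:
  minimize  7y1 + 12y2 + 17y3
  subject to:
    y1 + 2y3 >= 6
    y2 + y3 >= 2
    y1, y2, y3 >= 0

Solving the primal: x* = (7, 3).
  primal value c^T x* = 48.
Solving the dual: y* = (2, 0, 2).
  dual value b^T y* = 48.
Strong duality: c^T x* = b^T y*. Confirmed.

48


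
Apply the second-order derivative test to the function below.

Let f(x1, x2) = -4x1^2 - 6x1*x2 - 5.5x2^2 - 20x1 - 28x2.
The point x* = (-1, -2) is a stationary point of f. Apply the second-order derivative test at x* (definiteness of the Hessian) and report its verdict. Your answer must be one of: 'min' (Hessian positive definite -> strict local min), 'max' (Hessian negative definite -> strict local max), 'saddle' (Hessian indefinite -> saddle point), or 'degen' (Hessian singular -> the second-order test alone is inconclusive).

Compute the Hessian H = grad^2 f:
  H = [[-8, -6], [-6, -11]]
Verify stationarity: grad f(x*) = H x* + g = (0, 0).
Eigenvalues of H: -15.6847, -3.3153.
Both eigenvalues < 0, so H is negative definite -> x* is a strict local max.

max


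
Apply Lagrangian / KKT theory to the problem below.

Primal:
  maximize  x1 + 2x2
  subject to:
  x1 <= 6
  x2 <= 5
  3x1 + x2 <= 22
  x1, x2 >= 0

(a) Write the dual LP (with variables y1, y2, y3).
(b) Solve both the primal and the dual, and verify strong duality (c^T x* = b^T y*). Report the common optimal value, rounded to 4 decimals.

The standard primal-dual pair for 'max c^T x s.t. A x <= b, x >= 0' is:
  Dual:  min b^T y  s.t.  A^T y >= c,  y >= 0.

So the dual LP is:
  minimize  6y1 + 5y2 + 22y3
  subject to:
    y1 + 3y3 >= 1
    y2 + y3 >= 2
    y1, y2, y3 >= 0

Solving the primal: x* = (5.6667, 5).
  primal value c^T x* = 15.6667.
Solving the dual: y* = (0, 1.6667, 0.3333).
  dual value b^T y* = 15.6667.
Strong duality: c^T x* = b^T y*. Confirmed.

15.6667


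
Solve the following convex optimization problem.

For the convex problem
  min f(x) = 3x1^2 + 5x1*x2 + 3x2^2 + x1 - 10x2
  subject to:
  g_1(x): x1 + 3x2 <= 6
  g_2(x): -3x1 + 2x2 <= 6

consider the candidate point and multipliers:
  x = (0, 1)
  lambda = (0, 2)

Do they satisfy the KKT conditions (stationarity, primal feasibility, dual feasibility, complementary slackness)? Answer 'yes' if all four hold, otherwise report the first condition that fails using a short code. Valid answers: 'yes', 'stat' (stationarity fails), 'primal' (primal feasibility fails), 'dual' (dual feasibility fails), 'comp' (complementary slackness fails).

Gradient of f: grad f(x) = Q x + c = (6, -4)
Constraint values g_i(x) = a_i^T x - b_i:
  g_1((0, 1)) = -3
  g_2((0, 1)) = -4
Stationarity residual: grad f(x) + sum_i lambda_i a_i = (0, 0)
  -> stationarity OK
Primal feasibility (all g_i <= 0): OK
Dual feasibility (all lambda_i >= 0): OK
Complementary slackness (lambda_i * g_i(x) = 0 for all i): FAILS

Verdict: the first failing condition is complementary_slackness -> comp.

comp


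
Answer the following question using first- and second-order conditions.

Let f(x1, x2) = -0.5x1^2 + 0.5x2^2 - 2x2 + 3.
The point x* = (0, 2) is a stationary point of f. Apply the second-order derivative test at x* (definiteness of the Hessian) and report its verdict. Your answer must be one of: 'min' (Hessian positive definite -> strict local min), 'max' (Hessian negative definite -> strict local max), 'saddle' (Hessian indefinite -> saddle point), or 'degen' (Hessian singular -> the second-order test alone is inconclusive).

Compute the Hessian H = grad^2 f:
  H = [[-1, 0], [0, 1]]
Verify stationarity: grad f(x*) = H x* + g = (0, 0).
Eigenvalues of H: -1, 1.
Eigenvalues have mixed signs, so H is indefinite -> x* is a saddle point.

saddle


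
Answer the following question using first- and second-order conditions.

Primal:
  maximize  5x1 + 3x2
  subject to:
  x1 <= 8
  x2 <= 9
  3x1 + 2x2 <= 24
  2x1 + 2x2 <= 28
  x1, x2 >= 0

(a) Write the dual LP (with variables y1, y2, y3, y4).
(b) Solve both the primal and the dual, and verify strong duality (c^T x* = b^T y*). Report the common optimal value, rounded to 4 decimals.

The standard primal-dual pair for 'max c^T x s.t. A x <= b, x >= 0' is:
  Dual:  min b^T y  s.t.  A^T y >= c,  y >= 0.

So the dual LP is:
  minimize  8y1 + 9y2 + 24y3 + 28y4
  subject to:
    y1 + 3y3 + 2y4 >= 5
    y2 + 2y3 + 2y4 >= 3
    y1, y2, y3, y4 >= 0

Solving the primal: x* = (8, 0).
  primal value c^T x* = 40.
Solving the dual: y* = (0, 0, 1.6667, 0).
  dual value b^T y* = 40.
Strong duality: c^T x* = b^T y*. Confirmed.

40


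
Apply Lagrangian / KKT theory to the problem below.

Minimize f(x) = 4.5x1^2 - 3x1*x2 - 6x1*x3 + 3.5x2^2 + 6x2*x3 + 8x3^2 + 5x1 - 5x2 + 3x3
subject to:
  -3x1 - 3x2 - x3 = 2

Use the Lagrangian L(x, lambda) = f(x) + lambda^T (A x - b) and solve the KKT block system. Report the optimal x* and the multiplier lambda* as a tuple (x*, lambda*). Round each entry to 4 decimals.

Form the Lagrangian:
  L(x, lambda) = (1/2) x^T Q x + c^T x + lambda^T (A x - b)
Stationarity (grad_x L = 0): Q x + c + A^T lambda = 0.
Primal feasibility: A x = b.

This gives the KKT block system:
  [ Q   A^T ] [ x     ]   [-c ]
  [ A    0  ] [ lambda ] = [ b ]

Solving the linear system:
  x*      = (-1.1273, 0.7735, -0.9385)
  lambda* = (-0.6117)
  f(x*)   = -5.548

x* = (-1.1273, 0.7735, -0.9385), lambda* = (-0.6117)


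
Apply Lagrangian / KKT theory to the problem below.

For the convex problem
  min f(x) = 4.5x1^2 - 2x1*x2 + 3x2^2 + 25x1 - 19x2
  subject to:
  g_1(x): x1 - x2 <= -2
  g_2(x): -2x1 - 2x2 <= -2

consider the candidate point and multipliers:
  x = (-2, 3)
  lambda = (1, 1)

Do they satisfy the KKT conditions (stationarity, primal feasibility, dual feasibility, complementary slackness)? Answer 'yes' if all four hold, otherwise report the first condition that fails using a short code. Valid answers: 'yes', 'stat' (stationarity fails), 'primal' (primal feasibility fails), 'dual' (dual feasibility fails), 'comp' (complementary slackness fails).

Gradient of f: grad f(x) = Q x + c = (1, 3)
Constraint values g_i(x) = a_i^T x - b_i:
  g_1((-2, 3)) = -3
  g_2((-2, 3)) = 0
Stationarity residual: grad f(x) + sum_i lambda_i a_i = (0, 0)
  -> stationarity OK
Primal feasibility (all g_i <= 0): OK
Dual feasibility (all lambda_i >= 0): OK
Complementary slackness (lambda_i * g_i(x) = 0 for all i): FAILS

Verdict: the first failing condition is complementary_slackness -> comp.

comp


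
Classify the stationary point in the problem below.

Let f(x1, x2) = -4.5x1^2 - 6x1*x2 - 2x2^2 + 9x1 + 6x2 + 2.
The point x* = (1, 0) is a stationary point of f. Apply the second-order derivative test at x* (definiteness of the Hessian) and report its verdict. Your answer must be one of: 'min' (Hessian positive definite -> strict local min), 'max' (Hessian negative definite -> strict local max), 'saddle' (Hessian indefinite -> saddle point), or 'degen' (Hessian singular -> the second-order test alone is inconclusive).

Compute the Hessian H = grad^2 f:
  H = [[-9, -6], [-6, -4]]
Verify stationarity: grad f(x*) = H x* + g = (0, 0).
Eigenvalues of H: -13, 0.
H has a zero eigenvalue (singular; negative semidefinite but not definite), so H is neither positive definite, negative definite, nor indefinite. The second-order test alone is inconclusive -> degen.
(Indeed, f is constant along the null direction of H through x*, so x* is not a strict local extremum.)

degen


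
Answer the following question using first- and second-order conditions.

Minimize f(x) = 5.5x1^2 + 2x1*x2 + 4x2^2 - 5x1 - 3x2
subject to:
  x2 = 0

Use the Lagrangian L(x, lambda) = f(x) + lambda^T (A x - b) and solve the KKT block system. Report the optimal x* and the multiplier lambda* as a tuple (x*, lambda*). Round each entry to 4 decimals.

Form the Lagrangian:
  L(x, lambda) = (1/2) x^T Q x + c^T x + lambda^T (A x - b)
Stationarity (grad_x L = 0): Q x + c + A^T lambda = 0.
Primal feasibility: A x = b.

This gives the KKT block system:
  [ Q   A^T ] [ x     ]   [-c ]
  [ A    0  ] [ lambda ] = [ b ]

Solving the linear system:
  x*      = (0.4545, 0)
  lambda* = (2.0909)
  f(x*)   = -1.1364

x* = (0.4545, 0), lambda* = (2.0909)


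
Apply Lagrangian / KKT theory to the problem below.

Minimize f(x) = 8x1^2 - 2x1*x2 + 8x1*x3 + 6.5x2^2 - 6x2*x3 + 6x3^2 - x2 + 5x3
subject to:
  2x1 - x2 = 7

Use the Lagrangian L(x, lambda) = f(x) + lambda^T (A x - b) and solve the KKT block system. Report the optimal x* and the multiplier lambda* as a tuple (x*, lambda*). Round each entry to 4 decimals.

Form the Lagrangian:
  L(x, lambda) = (1/2) x^T Q x + c^T x + lambda^T (A x - b)
Stationarity (grad_x L = 0): Q x + c + A^T lambda = 0.
Primal feasibility: A x = b.

This gives the KKT block system:
  [ Q   A^T ] [ x     ]   [-c ]
  [ A    0  ] [ lambda ] = [ b ]

Solving the linear system:
  x*      = (2.6307, -1.7386, -3.0398)
  lambda* = (-10.625)
  f(x*)   = 30.4574

x* = (2.6307, -1.7386, -3.0398), lambda* = (-10.625)


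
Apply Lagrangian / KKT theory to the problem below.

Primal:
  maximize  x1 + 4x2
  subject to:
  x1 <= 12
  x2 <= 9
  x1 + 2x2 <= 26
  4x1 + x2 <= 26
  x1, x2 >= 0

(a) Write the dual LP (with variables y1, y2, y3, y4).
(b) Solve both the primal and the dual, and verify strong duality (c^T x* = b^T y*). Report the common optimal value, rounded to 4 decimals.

The standard primal-dual pair for 'max c^T x s.t. A x <= b, x >= 0' is:
  Dual:  min b^T y  s.t.  A^T y >= c,  y >= 0.

So the dual LP is:
  minimize  12y1 + 9y2 + 26y3 + 26y4
  subject to:
    y1 + y3 + 4y4 >= 1
    y2 + 2y3 + y4 >= 4
    y1, y2, y3, y4 >= 0

Solving the primal: x* = (4.25, 9).
  primal value c^T x* = 40.25.
Solving the dual: y* = (0, 3.75, 0, 0.25).
  dual value b^T y* = 40.25.
Strong duality: c^T x* = b^T y*. Confirmed.

40.25


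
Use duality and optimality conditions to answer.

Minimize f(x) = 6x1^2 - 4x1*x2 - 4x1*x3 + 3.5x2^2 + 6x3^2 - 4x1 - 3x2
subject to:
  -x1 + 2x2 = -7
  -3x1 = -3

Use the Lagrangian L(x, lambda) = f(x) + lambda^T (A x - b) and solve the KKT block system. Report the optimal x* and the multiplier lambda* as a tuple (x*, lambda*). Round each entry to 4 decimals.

Form the Lagrangian:
  L(x, lambda) = (1/2) x^T Q x + c^T x + lambda^T (A x - b)
Stationarity (grad_x L = 0): Q x + c + A^T lambda = 0.
Primal feasibility: A x = b.

This gives the KKT block system:
  [ Q   A^T ] [ x     ]   [-c ]
  [ A    0  ] [ lambda ] = [ b ]

Solving the linear system:
  x*      = (1, -3, 0.3333)
  lambda* = (14, 1.5556)
  f(x*)   = 53.8333

x* = (1, -3, 0.3333), lambda* = (14, 1.5556)


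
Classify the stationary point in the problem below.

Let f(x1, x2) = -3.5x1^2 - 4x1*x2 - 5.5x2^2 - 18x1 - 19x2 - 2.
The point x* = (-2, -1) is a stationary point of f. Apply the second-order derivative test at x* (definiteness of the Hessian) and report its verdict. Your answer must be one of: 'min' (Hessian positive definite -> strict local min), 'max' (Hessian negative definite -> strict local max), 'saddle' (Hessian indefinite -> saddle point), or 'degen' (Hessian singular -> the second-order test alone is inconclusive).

Compute the Hessian H = grad^2 f:
  H = [[-7, -4], [-4, -11]]
Verify stationarity: grad f(x*) = H x* + g = (0, 0).
Eigenvalues of H: -13.4721, -4.5279.
Both eigenvalues < 0, so H is negative definite -> x* is a strict local max.

max
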